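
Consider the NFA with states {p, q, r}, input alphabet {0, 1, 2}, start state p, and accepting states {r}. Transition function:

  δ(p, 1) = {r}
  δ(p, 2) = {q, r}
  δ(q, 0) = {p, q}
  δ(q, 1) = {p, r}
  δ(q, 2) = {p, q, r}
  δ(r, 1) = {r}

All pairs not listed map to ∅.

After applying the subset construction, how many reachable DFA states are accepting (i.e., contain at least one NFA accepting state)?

Start state of the DFA: {p}.
{p} --0--> ∅  [new]
{p} --1--> {r}  [new]
{p} --2--> {q, r}  [new]
∅ --0--> ∅  [seen]
∅ --1--> ∅  [seen]
∅ --2--> ∅  [seen]
{r} --0--> ∅  [seen]
{r} --1--> {r}  [seen]
{r} --2--> ∅  [seen]
{q, r} --0--> {p, q}  [new]
{q, r} --1--> {p, r}  [new]
{q, r} --2--> {p, q, r}  [new]
{p, q} --0--> {p, q}  [seen]
{p, q} --1--> {p, r}  [seen]
{p, q} --2--> {p, q, r}  [seen]
{p, r} --0--> ∅  [seen]
{p, r} --1--> {r}  [seen]
{p, r} --2--> {q, r}  [seen]
{p, q, r} --0--> {p, q}  [seen]
{p, q, r} --1--> {p, r}  [seen]
{p, q, r} --2--> {p, q, r}  [seen]
Reachable DFA states: {p}, ∅, {r}, {q, r}, {p, q}, {p, r}, {p, q, r}.
Accepting DFA states (contain an NFA accepting state): {r}, {q, r}, {p, r}, {p, q, r}.

4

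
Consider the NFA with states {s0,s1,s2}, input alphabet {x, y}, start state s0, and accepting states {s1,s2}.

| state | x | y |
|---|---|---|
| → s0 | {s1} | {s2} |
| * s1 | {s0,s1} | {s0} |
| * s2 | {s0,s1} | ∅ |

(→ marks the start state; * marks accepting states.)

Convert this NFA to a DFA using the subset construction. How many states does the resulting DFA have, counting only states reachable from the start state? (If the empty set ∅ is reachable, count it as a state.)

6

Start state of the DFA: {s0}.
{s0} --x--> {s1}  [new]
{s0} --y--> {s2}  [new]
{s1} --x--> {s0,s1}  [new]
{s1} --y--> {s0}  [seen]
{s2} --x--> {s0,s1}  [seen]
{s2} --y--> ∅  [new]
{s0,s1} --x--> {s0,s1}  [seen]
{s0,s1} --y--> {s0,s2}  [new]
∅ --x--> ∅  [seen]
∅ --y--> ∅  [seen]
{s0,s2} --x--> {s0,s1}  [seen]
{s0,s2} --y--> {s2}  [seen]
Reachable DFA states: {s0}, {s1}, {s2}, {s0,s1}, ∅, {s0,s2}.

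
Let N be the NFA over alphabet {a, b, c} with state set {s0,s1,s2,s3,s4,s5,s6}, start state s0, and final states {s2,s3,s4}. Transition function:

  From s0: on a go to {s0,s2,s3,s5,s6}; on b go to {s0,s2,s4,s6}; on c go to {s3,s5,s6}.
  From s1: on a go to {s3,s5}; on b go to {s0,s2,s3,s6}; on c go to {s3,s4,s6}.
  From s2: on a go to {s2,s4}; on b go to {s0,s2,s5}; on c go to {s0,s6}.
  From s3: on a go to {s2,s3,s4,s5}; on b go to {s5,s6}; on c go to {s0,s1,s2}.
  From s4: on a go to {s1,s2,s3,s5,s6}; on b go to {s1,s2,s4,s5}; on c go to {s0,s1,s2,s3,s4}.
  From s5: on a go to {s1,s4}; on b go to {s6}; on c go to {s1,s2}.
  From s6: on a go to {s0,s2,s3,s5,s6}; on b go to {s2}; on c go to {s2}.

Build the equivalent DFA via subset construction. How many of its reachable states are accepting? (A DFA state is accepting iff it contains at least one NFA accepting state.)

13

Start state of the DFA: {s0}.
{s0} --a--> {s0,s2,s3,s5,s6}  [new]
{s0} --b--> {s0,s2,s4,s6}  [new]
{s0} --c--> {s3,s5,s6}  [new]
{s0,s2,s3,s5,s6} --a--> {s0,s1,s2,s3,s4,s5,s6}  [new]
{s0,s2,s3,s5,s6} --b--> {s0,s2,s4,s5,s6}  [new]
{s0,s2,s3,s5,s6} --c--> {s0,s1,s2,s3,s5,s6}  [new]
{s0,s2,s4,s6} --a--> {s0,s1,s2,s3,s4,s5,s6}  [seen]
{s0,s2,s4,s6} --b--> {s0,s1,s2,s4,s5,s6}  [new]
{s0,s2,s4,s6} --c--> {s0,s1,s2,s3,s4,s5,s6}  [seen]
{s3,s5,s6} --a--> {s0,s1,s2,s3,s4,s5,s6}  [seen]
{s3,s5,s6} --b--> {s2,s5,s6}  [new]
{s3,s5,s6} --c--> {s0,s1,s2}  [new]
{s0,s1,s2,s3,s4,s5,s6} --a--> {s0,s1,s2,s3,s4,s5,s6}  [seen]
{s0,s1,s2,s3,s4,s5,s6} --b--> {s0,s1,s2,s3,s4,s5,s6}  [seen]
{s0,s1,s2,s3,s4,s5,s6} --c--> {s0,s1,s2,s3,s4,s5,s6}  [seen]
{s0,s2,s4,s5,s6} --a--> {s0,s1,s2,s3,s4,s5,s6}  [seen]
{s0,s2,s4,s5,s6} --b--> {s0,s1,s2,s4,s5,s6}  [seen]
{s0,s2,s4,s5,s6} --c--> {s0,s1,s2,s3,s4,s5,s6}  [seen]
{s0,s1,s2,s3,s5,s6} --a--> {s0,s1,s2,s3,s4,s5,s6}  [seen]
{s0,s1,s2,s3,s5,s6} --b--> {s0,s2,s3,s4,s5,s6}  [new]
{s0,s1,s2,s3,s5,s6} --c--> {s0,s1,s2,s3,s4,s5,s6}  [seen]
{s0,s1,s2,s4,s5,s6} --a--> {s0,s1,s2,s3,s4,s5,s6}  [seen]
{s0,s1,s2,s4,s5,s6} --b--> {s0,s1,s2,s3,s4,s5,s6}  [seen]
{s0,s1,s2,s4,s5,s6} --c--> {s0,s1,s2,s3,s4,s5,s6}  [seen]
{s2,s5,s6} --a--> {s0,s1,s2,s3,s4,s5,s6}  [seen]
{s2,s5,s6} --b--> {s0,s2,s5,s6}  [new]
{s2,s5,s6} --c--> {s0,s1,s2,s6}  [new]
{s0,s1,s2} --a--> {s0,s2,s3,s4,s5,s6}  [seen]
{s0,s1,s2} --b--> {s0,s2,s3,s4,s5,s6}  [seen]
{s0,s1,s2} --c--> {s0,s3,s4,s5,s6}  [new]
{s0,s2,s3,s4,s5,s6} --a--> {s0,s1,s2,s3,s4,s5,s6}  [seen]
{s0,s2,s3,s4,s5,s6} --b--> {s0,s1,s2,s4,s5,s6}  [seen]
{s0,s2,s3,s4,s5,s6} --c--> {s0,s1,s2,s3,s4,s5,s6}  [seen]
{s0,s2,s5,s6} --a--> {s0,s1,s2,s3,s4,s5,s6}  [seen]
{s0,s2,s5,s6} --b--> {s0,s2,s4,s5,s6}  [seen]
{s0,s2,s5,s6} --c--> {s0,s1,s2,s3,s5,s6}  [seen]
{s0,s1,s2,s6} --a--> {s0,s2,s3,s4,s5,s6}  [seen]
{s0,s1,s2,s6} --b--> {s0,s2,s3,s4,s5,s6}  [seen]
{s0,s1,s2,s6} --c--> {s0,s2,s3,s4,s5,s6}  [seen]
{s0,s3,s4,s5,s6} --a--> {s0,s1,s2,s3,s4,s5,s6}  [seen]
{s0,s3,s4,s5,s6} --b--> {s0,s1,s2,s4,s5,s6}  [seen]
{s0,s3,s4,s5,s6} --c--> {s0,s1,s2,s3,s4,s5,s6}  [seen]
Reachable DFA states: {s0}, {s0,s2,s3,s5,s6}, {s0,s2,s4,s6}, {s3,s5,s6}, {s0,s1,s2,s3,s4,s5,s6}, {s0,s2,s4,s5,s6}, {s0,s1,s2,s3,s5,s6}, {s0,s1,s2,s4,s5,s6}, {s2,s5,s6}, {s0,s1,s2}, {s0,s2,s3,s4,s5,s6}, {s0,s2,s5,s6}, {s0,s1,s2,s6}, {s0,s3,s4,s5,s6}.
Accepting DFA states (contain an NFA accepting state): {s0,s2,s3,s5,s6}, {s0,s2,s4,s6}, {s3,s5,s6}, {s0,s1,s2,s3,s4,s5,s6}, {s0,s2,s4,s5,s6}, {s0,s1,s2,s3,s5,s6}, {s0,s1,s2,s4,s5,s6}, {s2,s5,s6}, {s0,s1,s2}, {s0,s2,s3,s4,s5,s6}, {s0,s2,s5,s6}, {s0,s1,s2,s6}, {s0,s3,s4,s5,s6}.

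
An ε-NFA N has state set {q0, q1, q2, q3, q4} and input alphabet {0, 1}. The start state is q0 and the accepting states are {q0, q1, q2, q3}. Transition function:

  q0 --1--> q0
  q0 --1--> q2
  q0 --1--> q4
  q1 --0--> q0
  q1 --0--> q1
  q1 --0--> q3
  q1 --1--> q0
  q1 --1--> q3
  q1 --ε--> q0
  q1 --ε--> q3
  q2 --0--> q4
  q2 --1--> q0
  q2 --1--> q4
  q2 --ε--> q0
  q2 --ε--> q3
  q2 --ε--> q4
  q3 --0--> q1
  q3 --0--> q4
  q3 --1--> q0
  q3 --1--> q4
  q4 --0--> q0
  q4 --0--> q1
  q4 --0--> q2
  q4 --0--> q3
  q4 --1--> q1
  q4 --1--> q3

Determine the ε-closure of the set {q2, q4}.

{q0, q2, q3, q4}

Begin with {q2, q4}.
q2 →ε {q0, q3, q4}; add q0, q3.
ε-closure = {q0, q2, q3, q4}.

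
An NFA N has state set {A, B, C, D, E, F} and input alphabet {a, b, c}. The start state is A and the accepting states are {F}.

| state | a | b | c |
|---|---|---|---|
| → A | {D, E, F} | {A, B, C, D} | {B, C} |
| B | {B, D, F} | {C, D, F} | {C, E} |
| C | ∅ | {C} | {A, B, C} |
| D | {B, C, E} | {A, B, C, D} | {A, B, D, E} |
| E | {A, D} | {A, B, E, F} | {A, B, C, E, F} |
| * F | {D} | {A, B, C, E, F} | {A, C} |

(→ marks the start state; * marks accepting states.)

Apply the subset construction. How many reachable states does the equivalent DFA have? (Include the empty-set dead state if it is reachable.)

Start state of the DFA: {A}.
{A} --a--> {D, E, F}  [new]
{A} --b--> {A, B, C, D}  [new]
{A} --c--> {B, C}  [new]
{D, E, F} --a--> {A, B, C, D, E}  [new]
{D, E, F} --b--> {A, B, C, D, E, F}  [new]
{D, E, F} --c--> {A, B, C, D, E, F}  [seen]
{A, B, C, D} --a--> {B, C, D, E, F}  [new]
{A, B, C, D} --b--> {A, B, C, D, F}  [new]
{A, B, C, D} --c--> {A, B, C, D, E}  [seen]
{B, C} --a--> {B, D, F}  [new]
{B, C} --b--> {C, D, F}  [new]
{B, C} --c--> {A, B, C, E}  [new]
{A, B, C, D, E} --a--> {A, B, C, D, E, F}  [seen]
{A, B, C, D, E} --b--> {A, B, C, D, E, F}  [seen]
{A, B, C, D, E} --c--> {A, B, C, D, E, F}  [seen]
{A, B, C, D, E, F} --a--> {A, B, C, D, E, F}  [seen]
{A, B, C, D, E, F} --b--> {A, B, C, D, E, F}  [seen]
{A, B, C, D, E, F} --c--> {A, B, C, D, E, F}  [seen]
{B, C, D, E, F} --a--> {A, B, C, D, E, F}  [seen]
{B, C, D, E, F} --b--> {A, B, C, D, E, F}  [seen]
{B, C, D, E, F} --c--> {A, B, C, D, E, F}  [seen]
{A, B, C, D, F} --a--> {B, C, D, E, F}  [seen]
{A, B, C, D, F} --b--> {A, B, C, D, E, F}  [seen]
{A, B, C, D, F} --c--> {A, B, C, D, E}  [seen]
{B, D, F} --a--> {B, C, D, E, F}  [seen]
{B, D, F} --b--> {A, B, C, D, E, F}  [seen]
{B, D, F} --c--> {A, B, C, D, E}  [seen]
{C, D, F} --a--> {B, C, D, E}  [new]
{C, D, F} --b--> {A, B, C, D, E, F}  [seen]
{C, D, F} --c--> {A, B, C, D, E}  [seen]
{A, B, C, E} --a--> {A, B, D, E, F}  [new]
{A, B, C, E} --b--> {A, B, C, D, E, F}  [seen]
{A, B, C, E} --c--> {A, B, C, E, F}  [new]
{B, C, D, E} --a--> {A, B, C, D, E, F}  [seen]
{B, C, D, E} --b--> {A, B, C, D, E, F}  [seen]
{B, C, D, E} --c--> {A, B, C, D, E, F}  [seen]
{A, B, D, E, F} --a--> {A, B, C, D, E, F}  [seen]
{A, B, D, E, F} --b--> {A, B, C, D, E, F}  [seen]
{A, B, D, E, F} --c--> {A, B, C, D, E, F}  [seen]
{A, B, C, E, F} --a--> {A, B, D, E, F}  [seen]
{A, B, C, E, F} --b--> {A, B, C, D, E, F}  [seen]
{A, B, C, E, F} --c--> {A, B, C, E, F}  [seen]
Reachable DFA states: {A}, {D, E, F}, {A, B, C, D}, {B, C}, {A, B, C, D, E}, {A, B, C, D, E, F}, {B, C, D, E, F}, {A, B, C, D, F}, {B, D, F}, {C, D, F}, {A, B, C, E}, {B, C, D, E}, {A, B, D, E, F}, {A, B, C, E, F}.

14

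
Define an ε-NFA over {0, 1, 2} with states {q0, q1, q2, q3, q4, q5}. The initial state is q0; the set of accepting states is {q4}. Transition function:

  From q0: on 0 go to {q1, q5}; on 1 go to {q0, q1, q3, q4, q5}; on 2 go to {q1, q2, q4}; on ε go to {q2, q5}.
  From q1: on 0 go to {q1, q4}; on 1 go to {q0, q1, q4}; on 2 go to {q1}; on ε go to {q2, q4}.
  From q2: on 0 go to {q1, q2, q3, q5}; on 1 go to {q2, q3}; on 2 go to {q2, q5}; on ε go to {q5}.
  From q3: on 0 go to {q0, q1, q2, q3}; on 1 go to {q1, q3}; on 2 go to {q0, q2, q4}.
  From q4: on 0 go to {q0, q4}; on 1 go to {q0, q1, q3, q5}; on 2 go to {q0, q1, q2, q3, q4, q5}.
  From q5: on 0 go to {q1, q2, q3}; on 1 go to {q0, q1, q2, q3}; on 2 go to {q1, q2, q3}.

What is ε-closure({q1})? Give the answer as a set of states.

Begin with {q1}.
q1 →ε {q2, q4}; add q2, q4.
q2 →ε {q5}; add q5.
ε-closure = {q1, q2, q4, q5}.

{q1, q2, q4, q5}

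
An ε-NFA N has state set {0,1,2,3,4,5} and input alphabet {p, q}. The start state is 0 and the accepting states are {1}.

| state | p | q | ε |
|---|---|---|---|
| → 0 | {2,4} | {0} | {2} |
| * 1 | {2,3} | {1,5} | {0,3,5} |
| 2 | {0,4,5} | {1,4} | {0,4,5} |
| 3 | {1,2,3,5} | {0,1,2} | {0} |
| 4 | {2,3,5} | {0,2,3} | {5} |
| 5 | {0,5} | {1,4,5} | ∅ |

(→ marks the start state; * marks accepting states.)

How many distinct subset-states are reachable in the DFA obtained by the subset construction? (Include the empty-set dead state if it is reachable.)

Start state of the DFA: {0,2,4,5} (ε-closure of the NFA start).
{0,2,4,5} --p--> {0,2,3,4,5}  [new]
{0,2,4,5} --q--> {0,1,2,3,4,5}  [new]
{0,2,3,4,5} --p--> {0,1,2,3,4,5}  [seen]
{0,2,3,4,5} --q--> {0,1,2,3,4,5}  [seen]
{0,1,2,3,4,5} --p--> {0,1,2,3,4,5}  [seen]
{0,1,2,3,4,5} --q--> {0,1,2,3,4,5}  [seen]
Reachable DFA states: {0,2,4,5}, {0,2,3,4,5}, {0,1,2,3,4,5}.

3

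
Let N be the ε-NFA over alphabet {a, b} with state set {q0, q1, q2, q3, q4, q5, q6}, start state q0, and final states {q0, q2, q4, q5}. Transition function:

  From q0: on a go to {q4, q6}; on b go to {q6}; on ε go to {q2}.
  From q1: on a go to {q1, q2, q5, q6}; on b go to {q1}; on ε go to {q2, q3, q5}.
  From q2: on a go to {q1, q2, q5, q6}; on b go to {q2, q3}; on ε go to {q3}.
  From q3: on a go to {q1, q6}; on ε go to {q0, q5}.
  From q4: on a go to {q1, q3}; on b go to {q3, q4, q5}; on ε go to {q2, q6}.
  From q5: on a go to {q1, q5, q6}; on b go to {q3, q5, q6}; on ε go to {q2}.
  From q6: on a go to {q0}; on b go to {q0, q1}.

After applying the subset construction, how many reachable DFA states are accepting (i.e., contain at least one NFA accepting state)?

4

Start state of the DFA: {q0, q2, q3, q5} (ε-closure of the NFA start).
{q0, q2, q3, q5} --a--> {q0, q1, q2, q3, q4, q5, q6}  [new]
{q0, q2, q3, q5} --b--> {q0, q2, q3, q5, q6}  [new]
{q0, q1, q2, q3, q4, q5, q6} --a--> {q0, q1, q2, q3, q4, q5, q6}  [seen]
{q0, q1, q2, q3, q4, q5, q6} --b--> {q0, q1, q2, q3, q4, q5, q6}  [seen]
{q0, q2, q3, q5, q6} --a--> {q0, q1, q2, q3, q4, q5, q6}  [seen]
{q0, q2, q3, q5, q6} --b--> {q0, q1, q2, q3, q5, q6}  [new]
{q0, q1, q2, q3, q5, q6} --a--> {q0, q1, q2, q3, q4, q5, q6}  [seen]
{q0, q1, q2, q3, q5, q6} --b--> {q0, q1, q2, q3, q5, q6}  [seen]
Reachable DFA states: {q0, q2, q3, q5}, {q0, q1, q2, q3, q4, q5, q6}, {q0, q2, q3, q5, q6}, {q0, q1, q2, q3, q5, q6}.
Accepting DFA states (contain an NFA accepting state): {q0, q2, q3, q5}, {q0, q1, q2, q3, q4, q5, q6}, {q0, q2, q3, q5, q6}, {q0, q1, q2, q3, q5, q6}.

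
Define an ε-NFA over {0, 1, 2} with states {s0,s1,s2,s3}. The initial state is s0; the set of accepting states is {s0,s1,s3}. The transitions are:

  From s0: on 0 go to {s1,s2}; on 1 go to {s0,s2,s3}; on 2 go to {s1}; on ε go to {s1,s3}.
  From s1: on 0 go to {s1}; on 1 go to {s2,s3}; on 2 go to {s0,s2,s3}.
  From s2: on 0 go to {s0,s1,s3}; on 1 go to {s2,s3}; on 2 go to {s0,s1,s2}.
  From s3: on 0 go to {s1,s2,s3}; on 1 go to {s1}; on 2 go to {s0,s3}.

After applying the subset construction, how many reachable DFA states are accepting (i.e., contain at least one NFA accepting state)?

Start state of the DFA: {s0,s1,s3} (ε-closure of the NFA start).
{s0,s1,s3} --0--> {s1,s2,s3}  [new]
{s0,s1,s3} --1--> {s0,s1,s2,s3}  [new]
{s0,s1,s3} --2--> {s0,s1,s2,s3}  [seen]
{s1,s2,s3} --0--> {s0,s1,s2,s3}  [seen]
{s1,s2,s3} --1--> {s1,s2,s3}  [seen]
{s1,s2,s3} --2--> {s0,s1,s2,s3}  [seen]
{s0,s1,s2,s3} --0--> {s0,s1,s2,s3}  [seen]
{s0,s1,s2,s3} --1--> {s0,s1,s2,s3}  [seen]
{s0,s1,s2,s3} --2--> {s0,s1,s2,s3}  [seen]
Reachable DFA states: {s0,s1,s3}, {s1,s2,s3}, {s0,s1,s2,s3}.
Accepting DFA states (contain an NFA accepting state): {s0,s1,s3}, {s1,s2,s3}, {s0,s1,s2,s3}.

3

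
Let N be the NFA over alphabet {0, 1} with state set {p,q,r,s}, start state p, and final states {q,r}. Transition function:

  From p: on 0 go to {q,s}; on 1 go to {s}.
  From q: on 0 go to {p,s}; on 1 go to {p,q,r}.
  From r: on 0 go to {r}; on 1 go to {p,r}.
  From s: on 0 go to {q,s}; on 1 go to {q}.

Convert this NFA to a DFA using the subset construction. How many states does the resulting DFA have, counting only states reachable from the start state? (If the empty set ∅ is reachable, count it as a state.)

Start state of the DFA: {p}.
{p} --0--> {q,s}  [new]
{p} --1--> {s}  [new]
{q,s} --0--> {p,q,s}  [new]
{q,s} --1--> {p,q,r}  [new]
{s} --0--> {q,s}  [seen]
{s} --1--> {q}  [new]
{p,q,s} --0--> {p,q,s}  [seen]
{p,q,s} --1--> {p,q,r,s}  [new]
{p,q,r} --0--> {p,q,r,s}  [seen]
{p,q,r} --1--> {p,q,r,s}  [seen]
{q} --0--> {p,s}  [new]
{q} --1--> {p,q,r}  [seen]
{p,q,r,s} --0--> {p,q,r,s}  [seen]
{p,q,r,s} --1--> {p,q,r,s}  [seen]
{p,s} --0--> {q,s}  [seen]
{p,s} --1--> {q,s}  [seen]
Reachable DFA states: {p}, {q,s}, {s}, {p,q,s}, {p,q,r}, {q}, {p,q,r,s}, {p,s}.

8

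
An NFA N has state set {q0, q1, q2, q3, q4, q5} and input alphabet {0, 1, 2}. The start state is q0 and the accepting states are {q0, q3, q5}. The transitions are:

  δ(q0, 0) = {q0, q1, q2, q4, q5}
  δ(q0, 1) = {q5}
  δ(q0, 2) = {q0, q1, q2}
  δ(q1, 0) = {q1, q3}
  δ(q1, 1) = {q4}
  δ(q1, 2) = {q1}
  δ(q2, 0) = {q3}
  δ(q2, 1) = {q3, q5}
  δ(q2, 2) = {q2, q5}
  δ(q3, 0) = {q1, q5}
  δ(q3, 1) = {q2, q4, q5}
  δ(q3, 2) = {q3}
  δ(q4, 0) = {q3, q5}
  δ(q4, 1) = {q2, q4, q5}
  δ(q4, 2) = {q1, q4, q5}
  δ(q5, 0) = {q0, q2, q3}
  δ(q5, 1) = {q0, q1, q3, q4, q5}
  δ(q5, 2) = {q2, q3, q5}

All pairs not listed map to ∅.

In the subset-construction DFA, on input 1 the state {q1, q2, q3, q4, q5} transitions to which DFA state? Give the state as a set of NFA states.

{q0, q1, q2, q3, q4, q5}

δ(q1,1) = {q4}; δ(q2,1) = {q3, q5}; δ(q3,1) = {q2, q4, q5}; δ(q4,1) = {q2, q4, q5}; δ(q5,1) = {q0, q1, q3, q4, q5}.
Union: {q0, q1, q2, q3, q4, q5}.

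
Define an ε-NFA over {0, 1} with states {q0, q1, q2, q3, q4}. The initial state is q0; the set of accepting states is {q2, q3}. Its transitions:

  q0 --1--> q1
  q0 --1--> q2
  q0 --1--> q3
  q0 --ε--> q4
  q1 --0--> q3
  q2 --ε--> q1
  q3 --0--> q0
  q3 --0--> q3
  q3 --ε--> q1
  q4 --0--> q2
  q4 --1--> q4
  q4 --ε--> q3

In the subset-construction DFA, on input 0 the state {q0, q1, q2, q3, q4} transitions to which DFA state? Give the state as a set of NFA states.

δ(q0,0) = ∅; δ(q1,0) = {q3}; δ(q2,0) = ∅; δ(q3,0) = {q0, q3}; δ(q4,0) = {q2}.
Union: {q0, q2, q3}.
ε-closure gives {q0, q1, q2, q3, q4}.

{q0, q1, q2, q3, q4}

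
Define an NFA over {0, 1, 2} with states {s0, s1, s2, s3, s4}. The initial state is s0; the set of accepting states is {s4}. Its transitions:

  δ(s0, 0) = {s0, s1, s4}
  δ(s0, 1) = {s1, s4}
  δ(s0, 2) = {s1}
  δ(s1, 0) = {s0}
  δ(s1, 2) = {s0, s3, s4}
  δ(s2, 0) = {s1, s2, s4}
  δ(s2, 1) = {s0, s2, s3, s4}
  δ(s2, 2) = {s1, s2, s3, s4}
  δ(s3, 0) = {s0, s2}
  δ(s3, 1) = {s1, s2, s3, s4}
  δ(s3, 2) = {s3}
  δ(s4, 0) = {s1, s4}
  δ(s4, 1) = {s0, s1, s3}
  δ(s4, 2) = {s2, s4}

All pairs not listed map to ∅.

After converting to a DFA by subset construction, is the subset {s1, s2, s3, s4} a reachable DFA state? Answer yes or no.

yes

Start state of the DFA: {s0}.
{s0} --0--> {s0, s1, s4}  [new]
{s0} --1--> {s1, s4}  [new]
{s0} --2--> {s1}  [new]
{s0, s1, s4} --0--> {s0, s1, s4}  [seen]
{s0, s1, s4} --1--> {s0, s1, s3, s4}  [new]
{s0, s1, s4} --2--> {s0, s1, s2, s3, s4}  [new]
{s1, s4} --0--> {s0, s1, s4}  [seen]
{s1, s4} --1--> {s0, s1, s3}  [new]
{s1, s4} --2--> {s0, s2, s3, s4}  [new]
{s1} --0--> {s0}  [seen]
{s1} --1--> ∅  [new]
{s1} --2--> {s0, s3, s4}  [new]
{s0, s1, s3, s4} --0--> {s0, s1, s2, s4}  [new]
{s0, s1, s3, s4} --1--> {s0, s1, s2, s3, s4}  [seen]
{s0, s1, s3, s4} --2--> {s0, s1, s2, s3, s4}  [seen]
{s0, s1, s2, s3, s4} --0--> {s0, s1, s2, s4}  [seen]
{s0, s1, s2, s3, s4} --1--> {s0, s1, s2, s3, s4}  [seen]
{s0, s1, s2, s3, s4} --2--> {s0, s1, s2, s3, s4}  [seen]
{s0, s1, s3} --0--> {s0, s1, s2, s4}  [seen]
{s0, s1, s3} --1--> {s1, s2, s3, s4}  [new]
{s0, s1, s3} --2--> {s0, s1, s3, s4}  [seen]
{s0, s2, s3, s4} --0--> {s0, s1, s2, s4}  [seen]
{s0, s2, s3, s4} --1--> {s0, s1, s2, s3, s4}  [seen]
{s0, s2, s3, s4} --2--> {s1, s2, s3, s4}  [seen]
∅ --0--> ∅  [seen]
∅ --1--> ∅  [seen]
∅ --2--> ∅  [seen]
{s0, s3, s4} --0--> {s0, s1, s2, s4}  [seen]
{s0, s3, s4} --1--> {s0, s1, s2, s3, s4}  [seen]
{s0, s3, s4} --2--> {s1, s2, s3, s4}  [seen]
{s0, s1, s2, s4} --0--> {s0, s1, s2, s4}  [seen]
{s0, s1, s2, s4} --1--> {s0, s1, s2, s3, s4}  [seen]
{s0, s1, s2, s4} --2--> {s0, s1, s2, s3, s4}  [seen]
{s1, s2, s3, s4} --0--> {s0, s1, s2, s4}  [seen]
{s1, s2, s3, s4} --1--> {s0, s1, s2, s3, s4}  [seen]
{s1, s2, s3, s4} --2--> {s0, s1, s2, s3, s4}  [seen]
Reachable DFA states: {s0}, {s0, s1, s4}, {s1, s4}, {s1}, {s0, s1, s3, s4}, {s0, s1, s2, s3, s4}, {s0, s1, s3}, {s0, s2, s3, s4}, ∅, {s0, s3, s4}, {s0, s1, s2, s4}, {s1, s2, s3, s4}.
{s1, s2, s3, s4} is among them.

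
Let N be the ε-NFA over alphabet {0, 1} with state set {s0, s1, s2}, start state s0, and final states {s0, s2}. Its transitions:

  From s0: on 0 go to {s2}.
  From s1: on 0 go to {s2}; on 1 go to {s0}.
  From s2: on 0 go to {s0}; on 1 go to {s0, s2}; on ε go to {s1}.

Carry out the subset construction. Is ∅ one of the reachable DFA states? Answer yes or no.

yes

Start state of the DFA: {s0} (ε-closure of the NFA start).
{s0} --0--> {s1, s2}  [new]
{s0} --1--> ∅  [new]
{s1, s2} --0--> {s0, s1, s2}  [new]
{s1, s2} --1--> {s0, s1, s2}  [seen]
∅ --0--> ∅  [seen]
∅ --1--> ∅  [seen]
{s0, s1, s2} --0--> {s0, s1, s2}  [seen]
{s0, s1, s2} --1--> {s0, s1, s2}  [seen]
Reachable DFA states: {s0}, {s1, s2}, ∅, {s0, s1, s2}.
∅ is among them.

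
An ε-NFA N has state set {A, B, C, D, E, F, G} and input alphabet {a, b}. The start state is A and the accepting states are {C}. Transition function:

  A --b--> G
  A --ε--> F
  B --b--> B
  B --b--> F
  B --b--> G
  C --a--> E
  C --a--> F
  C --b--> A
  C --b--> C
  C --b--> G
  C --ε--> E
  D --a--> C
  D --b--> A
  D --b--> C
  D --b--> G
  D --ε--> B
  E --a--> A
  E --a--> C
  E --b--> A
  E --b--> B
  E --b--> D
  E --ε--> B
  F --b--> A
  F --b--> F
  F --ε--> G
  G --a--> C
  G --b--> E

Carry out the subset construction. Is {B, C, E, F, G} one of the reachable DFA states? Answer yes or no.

no

Start state of the DFA: {A, F, G} (ε-closure of the NFA start).
{A, F, G} --a--> {B, C, E}  [new]
{A, F, G} --b--> {A, B, E, F, G}  [new]
{B, C, E} --a--> {A, B, C, E, F, G}  [new]
{B, C, E} --b--> {A, B, C, D, E, F, G}  [new]
{A, B, E, F, G} --a--> {A, B, C, E, F, G}  [seen]
{A, B, E, F, G} --b--> {A, B, D, E, F, G}  [new]
{A, B, C, E, F, G} --a--> {A, B, C, E, F, G}  [seen]
{A, B, C, E, F, G} --b--> {A, B, C, D, E, F, G}  [seen]
{A, B, C, D, E, F, G} --a--> {A, B, C, E, F, G}  [seen]
{A, B, C, D, E, F, G} --b--> {A, B, C, D, E, F, G}  [seen]
{A, B, D, E, F, G} --a--> {A, B, C, E, F, G}  [seen]
{A, B, D, E, F, G} --b--> {A, B, C, D, E, F, G}  [seen]
Reachable DFA states: {A, F, G}, {B, C, E}, {A, B, E, F, G}, {A, B, C, E, F, G}, {A, B, C, D, E, F, G}, {A, B, D, E, F, G}.
{B, C, E, F, G} is not among them.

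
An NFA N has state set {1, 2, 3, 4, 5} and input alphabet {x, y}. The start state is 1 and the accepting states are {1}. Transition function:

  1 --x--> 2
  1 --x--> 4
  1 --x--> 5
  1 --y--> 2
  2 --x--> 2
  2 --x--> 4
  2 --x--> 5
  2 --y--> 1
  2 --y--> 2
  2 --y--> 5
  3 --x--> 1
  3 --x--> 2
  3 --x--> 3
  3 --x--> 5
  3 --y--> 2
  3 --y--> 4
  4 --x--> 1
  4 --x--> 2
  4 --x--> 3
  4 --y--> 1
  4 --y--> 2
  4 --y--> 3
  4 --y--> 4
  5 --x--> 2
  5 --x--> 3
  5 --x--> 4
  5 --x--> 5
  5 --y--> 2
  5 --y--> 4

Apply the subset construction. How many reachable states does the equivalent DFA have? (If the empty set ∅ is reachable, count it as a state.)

Start state of the DFA: {1}.
{1} --x--> {2, 4, 5}  [new]
{1} --y--> {2}  [new]
{2, 4, 5} --x--> {1, 2, 3, 4, 5}  [new]
{2, 4, 5} --y--> {1, 2, 3, 4, 5}  [seen]
{2} --x--> {2, 4, 5}  [seen]
{2} --y--> {1, 2, 5}  [new]
{1, 2, 3, 4, 5} --x--> {1, 2, 3, 4, 5}  [seen]
{1, 2, 3, 4, 5} --y--> {1, 2, 3, 4, 5}  [seen]
{1, 2, 5} --x--> {2, 3, 4, 5}  [new]
{1, 2, 5} --y--> {1, 2, 4, 5}  [new]
{2, 3, 4, 5} --x--> {1, 2, 3, 4, 5}  [seen]
{2, 3, 4, 5} --y--> {1, 2, 3, 4, 5}  [seen]
{1, 2, 4, 5} --x--> {1, 2, 3, 4, 5}  [seen]
{1, 2, 4, 5} --y--> {1, 2, 3, 4, 5}  [seen]
Reachable DFA states: {1}, {2, 4, 5}, {2}, {1, 2, 3, 4, 5}, {1, 2, 5}, {2, 3, 4, 5}, {1, 2, 4, 5}.

7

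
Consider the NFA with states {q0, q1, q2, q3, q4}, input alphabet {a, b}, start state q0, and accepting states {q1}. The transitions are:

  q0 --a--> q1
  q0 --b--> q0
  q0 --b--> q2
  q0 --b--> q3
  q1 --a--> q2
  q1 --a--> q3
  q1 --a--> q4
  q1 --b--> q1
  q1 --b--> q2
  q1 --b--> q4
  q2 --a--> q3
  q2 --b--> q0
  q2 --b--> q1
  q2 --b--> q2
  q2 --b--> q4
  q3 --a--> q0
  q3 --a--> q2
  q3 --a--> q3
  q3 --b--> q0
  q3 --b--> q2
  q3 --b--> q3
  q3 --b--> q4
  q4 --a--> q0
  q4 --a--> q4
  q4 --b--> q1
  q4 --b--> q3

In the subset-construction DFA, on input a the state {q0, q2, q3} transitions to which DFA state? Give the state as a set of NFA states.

{q0, q1, q2, q3}

δ(q0,a) = {q1}; δ(q2,a) = {q3}; δ(q3,a) = {q0, q2, q3}.
Union: {q0, q1, q2, q3}.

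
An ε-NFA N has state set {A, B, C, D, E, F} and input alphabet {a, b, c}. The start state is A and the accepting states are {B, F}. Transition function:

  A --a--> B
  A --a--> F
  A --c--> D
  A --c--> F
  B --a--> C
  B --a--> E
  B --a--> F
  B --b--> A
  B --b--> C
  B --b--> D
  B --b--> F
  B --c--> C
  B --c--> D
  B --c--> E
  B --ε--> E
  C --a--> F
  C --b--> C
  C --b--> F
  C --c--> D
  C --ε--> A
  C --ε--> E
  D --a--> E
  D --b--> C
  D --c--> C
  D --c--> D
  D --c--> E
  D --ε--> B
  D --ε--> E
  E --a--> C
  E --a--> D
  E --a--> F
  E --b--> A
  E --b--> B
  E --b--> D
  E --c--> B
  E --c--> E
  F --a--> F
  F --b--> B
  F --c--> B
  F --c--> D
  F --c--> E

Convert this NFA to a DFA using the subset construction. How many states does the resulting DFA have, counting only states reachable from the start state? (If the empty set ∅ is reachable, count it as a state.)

6

Start state of the DFA: {A} (ε-closure of the NFA start).
{A} --a--> {B, E, F}  [new]
{A} --b--> ∅  [new]
{A} --c--> {B, D, E, F}  [new]
{B, E, F} --a--> {A, B, C, D, E, F}  [new]
{B, E, F} --b--> {A, B, C, D, E, F}  [seen]
{B, E, F} --c--> {A, B, C, D, E}  [new]
∅ --a--> ∅  [seen]
∅ --b--> ∅  [seen]
∅ --c--> ∅  [seen]
{B, D, E, F} --a--> {A, B, C, D, E, F}  [seen]
{B, D, E, F} --b--> {A, B, C, D, E, F}  [seen]
{B, D, E, F} --c--> {A, B, C, D, E}  [seen]
{A, B, C, D, E, F} --a--> {A, B, C, D, E, F}  [seen]
{A, B, C, D, E, F} --b--> {A, B, C, D, E, F}  [seen]
{A, B, C, D, E, F} --c--> {A, B, C, D, E, F}  [seen]
{A, B, C, D, E} --a--> {A, B, C, D, E, F}  [seen]
{A, B, C, D, E} --b--> {A, B, C, D, E, F}  [seen]
{A, B, C, D, E} --c--> {A, B, C, D, E, F}  [seen]
Reachable DFA states: {A}, {B, E, F}, ∅, {B, D, E, F}, {A, B, C, D, E, F}, {A, B, C, D, E}.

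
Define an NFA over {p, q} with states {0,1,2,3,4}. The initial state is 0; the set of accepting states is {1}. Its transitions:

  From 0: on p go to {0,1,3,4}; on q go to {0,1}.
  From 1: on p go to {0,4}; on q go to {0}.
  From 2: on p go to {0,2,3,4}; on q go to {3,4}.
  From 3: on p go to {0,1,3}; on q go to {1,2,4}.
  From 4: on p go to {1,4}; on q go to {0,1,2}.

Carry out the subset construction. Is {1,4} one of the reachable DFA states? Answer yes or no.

Start state of the DFA: {0}.
{0} --p--> {0,1,3,4}  [new]
{0} --q--> {0,1}  [new]
{0,1,3,4} --p--> {0,1,3,4}  [seen]
{0,1,3,4} --q--> {0,1,2,4}  [new]
{0,1} --p--> {0,1,3,4}  [seen]
{0,1} --q--> {0,1}  [seen]
{0,1,2,4} --p--> {0,1,2,3,4}  [new]
{0,1,2,4} --q--> {0,1,2,3,4}  [seen]
{0,1,2,3,4} --p--> {0,1,2,3,4}  [seen]
{0,1,2,3,4} --q--> {0,1,2,3,4}  [seen]
Reachable DFA states: {0}, {0,1,3,4}, {0,1}, {0,1,2,4}, {0,1,2,3,4}.
{1,4} is not among them.

no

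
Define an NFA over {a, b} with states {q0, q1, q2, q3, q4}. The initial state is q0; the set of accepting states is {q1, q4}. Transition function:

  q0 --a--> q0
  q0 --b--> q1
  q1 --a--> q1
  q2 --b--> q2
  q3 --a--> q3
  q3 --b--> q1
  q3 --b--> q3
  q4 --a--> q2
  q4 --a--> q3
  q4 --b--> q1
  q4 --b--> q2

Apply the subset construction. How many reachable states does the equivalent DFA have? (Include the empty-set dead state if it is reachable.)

3

Start state of the DFA: {q0}.
{q0} --a--> {q0}  [seen]
{q0} --b--> {q1}  [new]
{q1} --a--> {q1}  [seen]
{q1} --b--> ∅  [new]
∅ --a--> ∅  [seen]
∅ --b--> ∅  [seen]
Reachable DFA states: {q0}, {q1}, ∅.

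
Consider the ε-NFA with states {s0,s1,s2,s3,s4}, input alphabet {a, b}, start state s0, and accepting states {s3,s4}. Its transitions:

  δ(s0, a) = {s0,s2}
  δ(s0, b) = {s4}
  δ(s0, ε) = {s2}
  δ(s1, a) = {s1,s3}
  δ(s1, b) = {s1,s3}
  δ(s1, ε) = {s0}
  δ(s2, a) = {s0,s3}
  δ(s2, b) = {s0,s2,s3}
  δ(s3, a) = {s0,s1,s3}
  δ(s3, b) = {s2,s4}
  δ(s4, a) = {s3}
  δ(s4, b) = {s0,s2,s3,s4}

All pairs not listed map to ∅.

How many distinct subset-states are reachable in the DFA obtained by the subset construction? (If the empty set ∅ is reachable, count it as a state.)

5

Start state of the DFA: {s0,s2} (ε-closure of the NFA start).
{s0,s2} --a--> {s0,s2,s3}  [new]
{s0,s2} --b--> {s0,s2,s3,s4}  [new]
{s0,s2,s3} --a--> {s0,s1,s2,s3}  [new]
{s0,s2,s3} --b--> {s0,s2,s3,s4}  [seen]
{s0,s2,s3,s4} --a--> {s0,s1,s2,s3}  [seen]
{s0,s2,s3,s4} --b--> {s0,s2,s3,s4}  [seen]
{s0,s1,s2,s3} --a--> {s0,s1,s2,s3}  [seen]
{s0,s1,s2,s3} --b--> {s0,s1,s2,s3,s4}  [new]
{s0,s1,s2,s3,s4} --a--> {s0,s1,s2,s3}  [seen]
{s0,s1,s2,s3,s4} --b--> {s0,s1,s2,s3,s4}  [seen]
Reachable DFA states: {s0,s2}, {s0,s2,s3}, {s0,s2,s3,s4}, {s0,s1,s2,s3}, {s0,s1,s2,s3,s4}.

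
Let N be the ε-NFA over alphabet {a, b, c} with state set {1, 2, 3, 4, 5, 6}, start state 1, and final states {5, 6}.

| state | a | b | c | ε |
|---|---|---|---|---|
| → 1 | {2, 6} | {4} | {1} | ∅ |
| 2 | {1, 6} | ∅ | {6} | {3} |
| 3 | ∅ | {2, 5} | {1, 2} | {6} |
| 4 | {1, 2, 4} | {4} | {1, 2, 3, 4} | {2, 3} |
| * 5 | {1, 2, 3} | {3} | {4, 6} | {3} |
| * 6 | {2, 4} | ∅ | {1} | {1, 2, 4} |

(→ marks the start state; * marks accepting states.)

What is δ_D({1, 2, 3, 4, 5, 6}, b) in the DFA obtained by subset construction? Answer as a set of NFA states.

δ(1,b) = {4}; δ(2,b) = ∅; δ(3,b) = {2, 5}; δ(4,b) = {4}; δ(5,b) = {3}; δ(6,b) = ∅.
Union: {2, 3, 4, 5}.
ε-closure gives {1, 2, 3, 4, 5, 6}.

{1, 2, 3, 4, 5, 6}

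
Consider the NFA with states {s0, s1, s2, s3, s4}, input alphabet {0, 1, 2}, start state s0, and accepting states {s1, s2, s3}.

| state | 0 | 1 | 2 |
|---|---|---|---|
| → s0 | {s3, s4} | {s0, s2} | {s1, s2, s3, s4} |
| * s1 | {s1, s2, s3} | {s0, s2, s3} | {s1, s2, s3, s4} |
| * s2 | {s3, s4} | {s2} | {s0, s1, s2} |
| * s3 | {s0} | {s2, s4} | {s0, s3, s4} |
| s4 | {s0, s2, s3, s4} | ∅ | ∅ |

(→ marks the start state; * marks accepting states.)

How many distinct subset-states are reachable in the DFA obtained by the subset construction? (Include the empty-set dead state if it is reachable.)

Start state of the DFA: {s0}.
{s0} --0--> {s3, s4}  [new]
{s0} --1--> {s0, s2}  [new]
{s0} --2--> {s1, s2, s3, s4}  [new]
{s3, s4} --0--> {s0, s2, s3, s4}  [new]
{s3, s4} --1--> {s2, s4}  [new]
{s3, s4} --2--> {s0, s3, s4}  [new]
{s0, s2} --0--> {s3, s4}  [seen]
{s0, s2} --1--> {s0, s2}  [seen]
{s0, s2} --2--> {s0, s1, s2, s3, s4}  [new]
{s1, s2, s3, s4} --0--> {s0, s1, s2, s3, s4}  [seen]
{s1, s2, s3, s4} --1--> {s0, s2, s3, s4}  [seen]
{s1, s2, s3, s4} --2--> {s0, s1, s2, s3, s4}  [seen]
{s0, s2, s3, s4} --0--> {s0, s2, s3, s4}  [seen]
{s0, s2, s3, s4} --1--> {s0, s2, s4}  [new]
{s0, s2, s3, s4} --2--> {s0, s1, s2, s3, s4}  [seen]
{s2, s4} --0--> {s0, s2, s3, s4}  [seen]
{s2, s4} --1--> {s2}  [new]
{s2, s4} --2--> {s0, s1, s2}  [new]
{s0, s3, s4} --0--> {s0, s2, s3, s4}  [seen]
{s0, s3, s4} --1--> {s0, s2, s4}  [seen]
{s0, s3, s4} --2--> {s0, s1, s2, s3, s4}  [seen]
{s0, s1, s2, s3, s4} --0--> {s0, s1, s2, s3, s4}  [seen]
{s0, s1, s2, s3, s4} --1--> {s0, s2, s3, s4}  [seen]
{s0, s1, s2, s3, s4} --2--> {s0, s1, s2, s3, s4}  [seen]
{s0, s2, s4} --0--> {s0, s2, s3, s4}  [seen]
{s0, s2, s4} --1--> {s0, s2}  [seen]
{s0, s2, s4} --2--> {s0, s1, s2, s3, s4}  [seen]
{s2} --0--> {s3, s4}  [seen]
{s2} --1--> {s2}  [seen]
{s2} --2--> {s0, s1, s2}  [seen]
{s0, s1, s2} --0--> {s1, s2, s3, s4}  [seen]
{s0, s1, s2} --1--> {s0, s2, s3}  [new]
{s0, s1, s2} --2--> {s0, s1, s2, s3, s4}  [seen]
{s0, s2, s3} --0--> {s0, s3, s4}  [seen]
{s0, s2, s3} --1--> {s0, s2, s4}  [seen]
{s0, s2, s3} --2--> {s0, s1, s2, s3, s4}  [seen]
Reachable DFA states: {s0}, {s3, s4}, {s0, s2}, {s1, s2, s3, s4}, {s0, s2, s3, s4}, {s2, s4}, {s0, s3, s4}, {s0, s1, s2, s3, s4}, {s0, s2, s4}, {s2}, {s0, s1, s2}, {s0, s2, s3}.

12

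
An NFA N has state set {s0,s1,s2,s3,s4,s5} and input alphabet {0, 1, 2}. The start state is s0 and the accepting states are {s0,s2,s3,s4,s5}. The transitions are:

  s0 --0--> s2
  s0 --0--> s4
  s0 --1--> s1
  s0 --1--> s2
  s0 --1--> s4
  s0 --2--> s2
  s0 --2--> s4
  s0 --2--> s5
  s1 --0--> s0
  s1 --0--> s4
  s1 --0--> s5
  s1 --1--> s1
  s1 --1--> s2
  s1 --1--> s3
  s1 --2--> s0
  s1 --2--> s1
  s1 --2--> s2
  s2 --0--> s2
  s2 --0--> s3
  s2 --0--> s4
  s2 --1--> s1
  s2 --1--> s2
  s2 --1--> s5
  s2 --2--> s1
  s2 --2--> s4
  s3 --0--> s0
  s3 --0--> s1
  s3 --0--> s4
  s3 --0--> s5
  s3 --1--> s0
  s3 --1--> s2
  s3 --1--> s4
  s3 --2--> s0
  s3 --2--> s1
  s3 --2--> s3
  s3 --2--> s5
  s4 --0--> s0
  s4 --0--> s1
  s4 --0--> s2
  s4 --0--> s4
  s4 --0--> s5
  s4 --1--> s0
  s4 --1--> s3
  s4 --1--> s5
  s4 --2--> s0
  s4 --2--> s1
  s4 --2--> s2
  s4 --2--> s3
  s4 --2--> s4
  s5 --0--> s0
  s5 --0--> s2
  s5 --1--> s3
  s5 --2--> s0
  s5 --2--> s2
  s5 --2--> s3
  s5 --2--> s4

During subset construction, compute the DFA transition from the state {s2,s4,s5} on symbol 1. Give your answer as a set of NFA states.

δ(s2,1) = {s1,s2,s5}; δ(s4,1) = {s0,s3,s5}; δ(s5,1) = {s3}.
Union: {s0,s1,s2,s3,s5}.

{s0,s1,s2,s3,s5}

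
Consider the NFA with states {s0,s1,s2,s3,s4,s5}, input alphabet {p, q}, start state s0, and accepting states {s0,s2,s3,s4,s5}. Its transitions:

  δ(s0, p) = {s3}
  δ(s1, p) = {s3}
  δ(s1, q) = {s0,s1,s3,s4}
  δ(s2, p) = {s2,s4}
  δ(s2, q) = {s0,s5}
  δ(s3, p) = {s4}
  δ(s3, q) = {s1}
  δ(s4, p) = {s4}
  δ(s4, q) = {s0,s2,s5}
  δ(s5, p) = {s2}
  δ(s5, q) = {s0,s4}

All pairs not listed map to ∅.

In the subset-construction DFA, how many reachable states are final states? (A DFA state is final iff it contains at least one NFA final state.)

Start state of the DFA: {s0}.
{s0} --p--> {s3}  [new]
{s0} --q--> ∅  [new]
{s3} --p--> {s4}  [new]
{s3} --q--> {s1}  [new]
∅ --p--> ∅  [seen]
∅ --q--> ∅  [seen]
{s4} --p--> {s4}  [seen]
{s4} --q--> {s0,s2,s5}  [new]
{s1} --p--> {s3}  [seen]
{s1} --q--> {s0,s1,s3,s4}  [new]
{s0,s2,s5} --p--> {s2,s3,s4}  [new]
{s0,s2,s5} --q--> {s0,s4,s5}  [new]
{s0,s1,s3,s4} --p--> {s3,s4}  [new]
{s0,s1,s3,s4} --q--> {s0,s1,s2,s3,s4,s5}  [new]
{s2,s3,s4} --p--> {s2,s4}  [new]
{s2,s3,s4} --q--> {s0,s1,s2,s5}  [new]
{s0,s4,s5} --p--> {s2,s3,s4}  [seen]
{s0,s4,s5} --q--> {s0,s2,s4,s5}  [new]
{s3,s4} --p--> {s4}  [seen]
{s3,s4} --q--> {s0,s1,s2,s5}  [seen]
{s0,s1,s2,s3,s4,s5} --p--> {s2,s3,s4}  [seen]
{s0,s1,s2,s3,s4,s5} --q--> {s0,s1,s2,s3,s4,s5}  [seen]
{s2,s4} --p--> {s2,s4}  [seen]
{s2,s4} --q--> {s0,s2,s5}  [seen]
{s0,s1,s2,s5} --p--> {s2,s3,s4}  [seen]
{s0,s1,s2,s5} --q--> {s0,s1,s3,s4,s5}  [new]
{s0,s2,s4,s5} --p--> {s2,s3,s4}  [seen]
{s0,s2,s4,s5} --q--> {s0,s2,s4,s5}  [seen]
{s0,s1,s3,s4,s5} --p--> {s2,s3,s4}  [seen]
{s0,s1,s3,s4,s5} --q--> {s0,s1,s2,s3,s4,s5}  [seen]
Reachable DFA states: {s0}, {s3}, ∅, {s4}, {s1}, {s0,s2,s5}, {s0,s1,s3,s4}, {s2,s3,s4}, {s0,s4,s5}, {s3,s4}, {s0,s1,s2,s3,s4,s5}, {s2,s4}, {s0,s1,s2,s5}, {s0,s2,s4,s5}, {s0,s1,s3,s4,s5}.
Accepting DFA states (contain an NFA accepting state): {s0}, {s3}, {s4}, {s0,s2,s5}, {s0,s1,s3,s4}, {s2,s3,s4}, {s0,s4,s5}, {s3,s4}, {s0,s1,s2,s3,s4,s5}, {s2,s4}, {s0,s1,s2,s5}, {s0,s2,s4,s5}, {s0,s1,s3,s4,s5}.

13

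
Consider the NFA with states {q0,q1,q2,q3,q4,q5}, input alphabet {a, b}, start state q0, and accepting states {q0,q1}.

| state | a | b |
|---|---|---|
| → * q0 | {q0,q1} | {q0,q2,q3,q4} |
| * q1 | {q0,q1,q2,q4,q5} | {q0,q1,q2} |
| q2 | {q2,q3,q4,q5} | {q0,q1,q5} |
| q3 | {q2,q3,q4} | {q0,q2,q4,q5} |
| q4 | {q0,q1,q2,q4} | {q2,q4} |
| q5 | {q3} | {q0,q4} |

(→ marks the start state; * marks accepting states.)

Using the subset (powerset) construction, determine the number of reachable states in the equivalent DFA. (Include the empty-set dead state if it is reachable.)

6

Start state of the DFA: {q0}.
{q0} --a--> {q0,q1}  [new]
{q0} --b--> {q0,q2,q3,q4}  [new]
{q0,q1} --a--> {q0,q1,q2,q4,q5}  [new]
{q0,q1} --b--> {q0,q1,q2,q3,q4}  [new]
{q0,q2,q3,q4} --a--> {q0,q1,q2,q3,q4,q5}  [new]
{q0,q2,q3,q4} --b--> {q0,q1,q2,q3,q4,q5}  [seen]
{q0,q1,q2,q4,q5} --a--> {q0,q1,q2,q3,q4,q5}  [seen]
{q0,q1,q2,q4,q5} --b--> {q0,q1,q2,q3,q4,q5}  [seen]
{q0,q1,q2,q3,q4} --a--> {q0,q1,q2,q3,q4,q5}  [seen]
{q0,q1,q2,q3,q4} --b--> {q0,q1,q2,q3,q4,q5}  [seen]
{q0,q1,q2,q3,q4,q5} --a--> {q0,q1,q2,q3,q4,q5}  [seen]
{q0,q1,q2,q3,q4,q5} --b--> {q0,q1,q2,q3,q4,q5}  [seen]
Reachable DFA states: {q0}, {q0,q1}, {q0,q2,q3,q4}, {q0,q1,q2,q4,q5}, {q0,q1,q2,q3,q4}, {q0,q1,q2,q3,q4,q5}.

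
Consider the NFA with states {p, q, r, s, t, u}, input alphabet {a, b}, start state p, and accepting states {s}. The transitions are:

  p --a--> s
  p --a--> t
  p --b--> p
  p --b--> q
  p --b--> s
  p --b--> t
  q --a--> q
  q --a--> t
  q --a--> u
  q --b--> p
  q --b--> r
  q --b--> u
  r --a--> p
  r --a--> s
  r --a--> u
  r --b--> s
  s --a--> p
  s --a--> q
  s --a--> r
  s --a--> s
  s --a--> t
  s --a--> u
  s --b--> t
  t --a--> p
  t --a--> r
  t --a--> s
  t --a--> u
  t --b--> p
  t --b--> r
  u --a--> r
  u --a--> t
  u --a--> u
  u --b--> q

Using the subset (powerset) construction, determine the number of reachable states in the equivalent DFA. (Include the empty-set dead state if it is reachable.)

Start state of the DFA: {p}.
{p} --a--> {s, t}  [new]
{p} --b--> {p, q, s, t}  [new]
{s, t} --a--> {p, q, r, s, t, u}  [new]
{s, t} --b--> {p, r, t}  [new]
{p, q, s, t} --a--> {p, q, r, s, t, u}  [seen]
{p, q, s, t} --b--> {p, q, r, s, t, u}  [seen]
{p, q, r, s, t, u} --a--> {p, q, r, s, t, u}  [seen]
{p, q, r, s, t, u} --b--> {p, q, r, s, t, u}  [seen]
{p, r, t} --a--> {p, r, s, t, u}  [new]
{p, r, t} --b--> {p, q, r, s, t}  [new]
{p, r, s, t, u} --a--> {p, q, r, s, t, u}  [seen]
{p, r, s, t, u} --b--> {p, q, r, s, t}  [seen]
{p, q, r, s, t} --a--> {p, q, r, s, t, u}  [seen]
{p, q, r, s, t} --b--> {p, q, r, s, t, u}  [seen]
Reachable DFA states: {p}, {s, t}, {p, q, s, t}, {p, q, r, s, t, u}, {p, r, t}, {p, r, s, t, u}, {p, q, r, s, t}.

7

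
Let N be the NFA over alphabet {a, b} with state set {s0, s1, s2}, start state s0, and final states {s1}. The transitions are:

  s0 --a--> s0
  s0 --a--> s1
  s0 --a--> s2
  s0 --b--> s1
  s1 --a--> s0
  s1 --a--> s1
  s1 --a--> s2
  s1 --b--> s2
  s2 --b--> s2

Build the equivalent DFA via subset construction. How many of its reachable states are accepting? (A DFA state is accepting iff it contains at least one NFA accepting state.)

3

Start state of the DFA: {s0}.
{s0} --a--> {s0, s1, s2}  [new]
{s0} --b--> {s1}  [new]
{s0, s1, s2} --a--> {s0, s1, s2}  [seen]
{s0, s1, s2} --b--> {s1, s2}  [new]
{s1} --a--> {s0, s1, s2}  [seen]
{s1} --b--> {s2}  [new]
{s1, s2} --a--> {s0, s1, s2}  [seen]
{s1, s2} --b--> {s2}  [seen]
{s2} --a--> ∅  [new]
{s2} --b--> {s2}  [seen]
∅ --a--> ∅  [seen]
∅ --b--> ∅  [seen]
Reachable DFA states: {s0}, {s0, s1, s2}, {s1}, {s1, s2}, {s2}, ∅.
Accepting DFA states (contain an NFA accepting state): {s0, s1, s2}, {s1}, {s1, s2}.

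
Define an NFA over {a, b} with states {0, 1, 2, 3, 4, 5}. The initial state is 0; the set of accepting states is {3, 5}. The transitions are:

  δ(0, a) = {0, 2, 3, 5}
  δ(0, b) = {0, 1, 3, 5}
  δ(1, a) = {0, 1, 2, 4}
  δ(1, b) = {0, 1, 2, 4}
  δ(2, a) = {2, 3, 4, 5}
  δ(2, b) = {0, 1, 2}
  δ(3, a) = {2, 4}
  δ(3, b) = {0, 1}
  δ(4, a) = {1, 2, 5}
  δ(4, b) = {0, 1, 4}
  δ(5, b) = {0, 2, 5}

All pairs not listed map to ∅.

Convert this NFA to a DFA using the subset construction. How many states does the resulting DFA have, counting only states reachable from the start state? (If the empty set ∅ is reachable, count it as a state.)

6

Start state of the DFA: {0}.
{0} --a--> {0, 2, 3, 5}  [new]
{0} --b--> {0, 1, 3, 5}  [new]
{0, 2, 3, 5} --a--> {0, 2, 3, 4, 5}  [new]
{0, 2, 3, 5} --b--> {0, 1, 2, 3, 5}  [new]
{0, 1, 3, 5} --a--> {0, 1, 2, 3, 4, 5}  [new]
{0, 1, 3, 5} --b--> {0, 1, 2, 3, 4, 5}  [seen]
{0, 2, 3, 4, 5} --a--> {0, 1, 2, 3, 4, 5}  [seen]
{0, 2, 3, 4, 5} --b--> {0, 1, 2, 3, 4, 5}  [seen]
{0, 1, 2, 3, 5} --a--> {0, 1, 2, 3, 4, 5}  [seen]
{0, 1, 2, 3, 5} --b--> {0, 1, 2, 3, 4, 5}  [seen]
{0, 1, 2, 3, 4, 5} --a--> {0, 1, 2, 3, 4, 5}  [seen]
{0, 1, 2, 3, 4, 5} --b--> {0, 1, 2, 3, 4, 5}  [seen]
Reachable DFA states: {0}, {0, 2, 3, 5}, {0, 1, 3, 5}, {0, 2, 3, 4, 5}, {0, 1, 2, 3, 5}, {0, 1, 2, 3, 4, 5}.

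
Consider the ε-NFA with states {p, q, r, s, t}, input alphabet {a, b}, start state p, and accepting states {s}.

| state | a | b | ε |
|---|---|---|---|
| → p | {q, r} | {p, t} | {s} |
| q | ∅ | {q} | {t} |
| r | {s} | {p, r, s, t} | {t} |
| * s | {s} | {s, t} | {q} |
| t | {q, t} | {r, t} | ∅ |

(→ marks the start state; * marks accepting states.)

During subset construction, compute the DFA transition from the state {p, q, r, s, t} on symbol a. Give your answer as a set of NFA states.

δ(p,a) = {q, r}; δ(q,a) = ∅; δ(r,a) = {s}; δ(s,a) = {s}; δ(t,a) = {q, t}.
Union: {q, r, s, t}.

{q, r, s, t}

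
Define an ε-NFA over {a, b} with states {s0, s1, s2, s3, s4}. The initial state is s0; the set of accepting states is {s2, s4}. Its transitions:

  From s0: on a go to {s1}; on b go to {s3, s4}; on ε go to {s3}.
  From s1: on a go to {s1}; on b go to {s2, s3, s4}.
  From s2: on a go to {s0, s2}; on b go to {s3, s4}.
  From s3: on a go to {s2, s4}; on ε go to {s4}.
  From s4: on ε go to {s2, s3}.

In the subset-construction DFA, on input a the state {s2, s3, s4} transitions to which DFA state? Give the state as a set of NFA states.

δ(s2,a) = {s0, s2}; δ(s3,a) = {s2, s4}; δ(s4,a) = ∅.
Union: {s0, s2, s4}.
ε-closure gives {s0, s2, s3, s4}.

{s0, s2, s3, s4}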